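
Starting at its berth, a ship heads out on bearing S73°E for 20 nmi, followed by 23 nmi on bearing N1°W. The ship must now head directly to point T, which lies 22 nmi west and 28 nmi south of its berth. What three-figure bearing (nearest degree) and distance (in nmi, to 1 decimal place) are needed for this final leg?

222°, 60.8 nmi

Leg 1 (S73°E, 20 nmi): east 20 sin 107° = 19.13, north 20 cos 107° = -5.85
Leg 2 (N1°W, 23 nmi): east 23 sin 359° = -0.40, north 23 cos 359° = 23.00
Current position: (18.72, 17.15). Target: (-22, -28). Remaining: Δeast = -40.72, Δnorth = -45.15.
Bearing = atan2(-40.72, -45.15) mod 360° = 222.05°; distance = √((-40.72)² + (-45.15)²) = 60.802 nmi.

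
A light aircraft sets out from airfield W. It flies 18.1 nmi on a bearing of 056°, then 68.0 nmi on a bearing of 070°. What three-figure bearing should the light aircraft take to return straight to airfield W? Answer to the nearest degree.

Leg 1 (056°, 18.1 nmi): east 18.1 sin 56° = 15.01, north 18.1 cos 56° = 10.12
Leg 2 (070°, 68.0 nmi): east 68.0 sin 70° = 63.90, north 68.0 cos 70° = 23.26
Net displacement: 78.90 east, 33.38 north. Direction back to start is (-78.90, -33.38): bearing = atan2(-78.90, -33.38) mod 360° = 247.07° ≈ 247°.

247°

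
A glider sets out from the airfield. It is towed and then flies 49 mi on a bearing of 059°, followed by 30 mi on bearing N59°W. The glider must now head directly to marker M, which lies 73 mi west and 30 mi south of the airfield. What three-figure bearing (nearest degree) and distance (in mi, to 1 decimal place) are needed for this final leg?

232°, 113.9 mi

Leg 1 (059°, 49 mi): east 49 sin 59° = 42.00, north 49 cos 59° = 25.24
Leg 2 (N59°W, 30 mi): east 30 sin 301° = -25.72, north 30 cos 301° = 15.45
Current position: (16.29, 40.69). Target: (-73, -30). Remaining: Δeast = -89.29, Δnorth = -70.69.
Bearing = atan2(-89.29, -70.69) mod 360° = 231.63°; distance = √((-89.29)² + (-70.69)²) = 113.881 mi.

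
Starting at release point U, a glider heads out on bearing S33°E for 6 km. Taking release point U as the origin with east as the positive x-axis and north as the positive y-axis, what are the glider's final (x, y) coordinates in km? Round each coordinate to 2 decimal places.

Leg 1 (S33°E, 6 km): east 6 sin 147° = 3.27, north 6 cos 147° = -5.03
Summing: 3.27 km east, -5.03 km north → (3.27, -5.03).

(3.27, -5.03)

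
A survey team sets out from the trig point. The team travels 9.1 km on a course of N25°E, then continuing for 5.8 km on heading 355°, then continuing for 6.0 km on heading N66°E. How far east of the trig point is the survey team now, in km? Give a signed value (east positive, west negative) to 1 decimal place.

Leg 1 (N25°E, 9.1 km): east 9.1 sin 25° = 3.85, north 9.1 cos 25° = 8.25
Leg 2 (355°, 5.8 km): east 5.8 sin 355° = -0.51, north 5.8 cos 355° = 5.78
Leg 3 (N66°E, 6.0 km): east 6.0 sin 66° = 5.48, north 6.0 cos 66° = 2.44
Net east component: 8.82 km.

8.8 km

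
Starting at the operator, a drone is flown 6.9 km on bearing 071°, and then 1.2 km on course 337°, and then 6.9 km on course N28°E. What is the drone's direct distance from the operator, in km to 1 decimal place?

13.3 km

Leg 1 (071°, 6.9 km): east 6.9 sin 71° = 6.52, north 6.9 cos 71° = 2.25
Leg 2 (337°, 1.2 km): east 1.2 sin 337° = -0.47, north 1.2 cos 337° = 1.10
Leg 3 (N28°E, 6.9 km): east 6.9 sin 28° = 3.24, north 6.9 cos 28° = 6.09
Net: 9.29 east, 9.44 north. Distance = √((9.29)² + (9.44)²) = 13.250 km.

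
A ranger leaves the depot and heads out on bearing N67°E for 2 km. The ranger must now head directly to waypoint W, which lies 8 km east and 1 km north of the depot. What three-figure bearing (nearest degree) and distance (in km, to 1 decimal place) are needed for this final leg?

088°, 6.2 km

Leg 1 (N67°E, 2 km): east 2 sin 67° = 1.84, north 2 cos 67° = 0.78
Current position: (1.84, 0.78). Target: (8, 1). Remaining: Δeast = 6.16, Δnorth = 0.22.
Bearing = atan2(6.16, 0.22) mod 360° = 87.97°; distance = √((6.16)² + (0.22)²) = 6.163 km.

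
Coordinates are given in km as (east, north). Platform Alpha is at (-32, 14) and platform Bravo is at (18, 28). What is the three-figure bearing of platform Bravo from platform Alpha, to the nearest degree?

Δeast = 18 − -32 = 50.00; Δnorth = 28 − 14 = 14.00.
Bearing = atan2(Δeast, Δnorth) mod 360° = 74.36° ≈ 074°.

074°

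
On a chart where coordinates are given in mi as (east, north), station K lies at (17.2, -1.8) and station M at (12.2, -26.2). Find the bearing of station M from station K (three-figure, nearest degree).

192°

Δeast = 12.2 − 17.2 = -5.00; Δnorth = -26.2 − -1.8 = -24.40.
Bearing = atan2(Δeast, Δnorth) mod 360° = 191.58° ≈ 192°.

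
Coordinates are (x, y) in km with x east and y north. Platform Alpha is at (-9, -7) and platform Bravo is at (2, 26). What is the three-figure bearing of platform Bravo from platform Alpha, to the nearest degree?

Δeast = 2 − -9 = 11.00; Δnorth = 26 − -7 = 33.00.
Bearing = atan2(Δeast, Δnorth) mod 360° = 18.43° ≈ 018°.

018°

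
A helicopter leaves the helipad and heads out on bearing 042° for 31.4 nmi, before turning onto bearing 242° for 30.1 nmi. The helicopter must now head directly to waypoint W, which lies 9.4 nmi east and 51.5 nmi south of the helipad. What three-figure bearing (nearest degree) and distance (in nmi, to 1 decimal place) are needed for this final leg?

Leg 1 (042°, 31.4 nmi): east 31.4 sin 42° = 21.01, north 31.4 cos 42° = 23.33
Leg 2 (242°, 30.1 nmi): east 30.1 sin 242° = -26.58, north 30.1 cos 242° = -14.13
Current position: (-5.57, 9.20). Target: (9.4, -51.5). Remaining: Δeast = 14.97, Δnorth = -60.70.
Bearing = atan2(14.97, -60.70) mod 360° = 166.15°; distance = √((14.97)² + (-60.70)²) = 62.521 nmi.

166°, 62.5 nmi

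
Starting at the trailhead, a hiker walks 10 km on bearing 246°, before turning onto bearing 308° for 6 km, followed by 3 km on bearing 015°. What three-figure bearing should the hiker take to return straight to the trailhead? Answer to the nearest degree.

Leg 1 (246°, 10 km): east 10 sin 246° = -9.14, north 10 cos 246° = -4.07
Leg 2 (308°, 6 km): east 6 sin 308° = -4.73, north 6 cos 308° = 3.69
Leg 3 (015°, 3 km): east 3 sin 15° = 0.78, north 3 cos 15° = 2.90
Net displacement: -13.09 east, 2.52 north. Direction back to start is (13.09, -2.52): bearing = atan2(13.09, -2.52) mod 360° = 100.92° ≈ 101°.

101°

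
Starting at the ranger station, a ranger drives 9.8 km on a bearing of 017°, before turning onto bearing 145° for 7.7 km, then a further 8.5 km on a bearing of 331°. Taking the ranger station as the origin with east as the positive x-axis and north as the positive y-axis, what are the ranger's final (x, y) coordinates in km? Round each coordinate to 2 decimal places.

(3.16, 10.50)

Leg 1 (017°, 9.8 km): east 9.8 sin 17° = 2.87, north 9.8 cos 17° = 9.37
Leg 2 (145°, 7.7 km): east 7.7 sin 145° = 4.42, north 7.7 cos 145° = -6.31
Leg 3 (331°, 8.5 km): east 8.5 sin 331° = -4.12, north 8.5 cos 331° = 7.43
Summing: 3.16 km east, 10.50 km north → (3.16, 10.50).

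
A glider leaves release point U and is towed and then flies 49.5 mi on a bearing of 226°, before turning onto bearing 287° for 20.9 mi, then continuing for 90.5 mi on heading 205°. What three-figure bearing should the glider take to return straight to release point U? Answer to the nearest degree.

Leg 1 (226°, 49.5 mi): east 49.5 sin 226° = -35.61, north 49.5 cos 226° = -34.39
Leg 2 (287°, 20.9 mi): east 20.9 sin 287° = -19.99, north 20.9 cos 287° = 6.11
Leg 3 (205°, 90.5 mi): east 90.5 sin 205° = -38.25, north 90.5 cos 205° = -82.02
Net displacement: -93.84 east, -110.30 north. Direction back to start is (93.84, 110.30): bearing = atan2(93.84, 110.30) mod 360° = 40.39° ≈ 040°.

040°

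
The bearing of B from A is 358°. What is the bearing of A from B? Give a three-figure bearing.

Back-bearing = 358° − 180° = 178°.

178°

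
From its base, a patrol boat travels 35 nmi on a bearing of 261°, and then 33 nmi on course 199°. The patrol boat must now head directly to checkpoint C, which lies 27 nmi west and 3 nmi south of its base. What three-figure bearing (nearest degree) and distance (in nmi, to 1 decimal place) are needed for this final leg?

029°, 38.3 nmi

Leg 1 (261°, 35 nmi): east 35 sin 261° = -34.57, north 35 cos 261° = -5.48
Leg 2 (199°, 33 nmi): east 33 sin 199° = -10.74, north 33 cos 199° = -31.20
Current position: (-45.31, -36.68). Target: (-27, -3). Remaining: Δeast = 18.31, Δnorth = 33.68.
Bearing = atan2(18.31, 33.68) mod 360° = 28.54°; distance = √((18.31)² + (33.68)²) = 38.334 nmi.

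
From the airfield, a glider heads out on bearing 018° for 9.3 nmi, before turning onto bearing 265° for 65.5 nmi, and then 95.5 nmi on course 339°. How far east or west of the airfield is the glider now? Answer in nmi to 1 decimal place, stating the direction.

96.6 nmi west

Leg 1 (018°, 9.3 nmi): east 9.3 sin 18° = 2.87, north 9.3 cos 18° = 8.84
Leg 2 (265°, 65.5 nmi): east 65.5 sin 265° = -65.25, north 65.5 cos 265° = -5.71
Leg 3 (339°, 95.5 nmi): east 95.5 sin 339° = -34.22, north 95.5 cos 339° = 89.16
Net east component: -96.60 nmi.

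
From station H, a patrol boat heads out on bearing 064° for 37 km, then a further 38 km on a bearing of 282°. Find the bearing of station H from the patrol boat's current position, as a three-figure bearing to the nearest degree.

171°

Leg 1 (064°, 37 km): east 37 sin 64° = 33.26, north 37 cos 64° = 16.22
Leg 2 (282°, 38 km): east 38 sin 282° = -37.17, north 38 cos 282° = 7.90
Net displacement: -3.91 east, 24.12 north. Direction back to start is (3.91, -24.12): bearing = atan2(3.91, -24.12) mod 360° = 170.78° ≈ 171°.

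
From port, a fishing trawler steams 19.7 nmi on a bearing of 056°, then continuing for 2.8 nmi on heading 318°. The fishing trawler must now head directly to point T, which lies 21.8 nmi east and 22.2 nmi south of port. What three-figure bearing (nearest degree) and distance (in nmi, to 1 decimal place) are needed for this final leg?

168°, 36.1 nmi

Leg 1 (056°, 19.7 nmi): east 19.7 sin 56° = 16.33, north 19.7 cos 56° = 11.02
Leg 2 (318°, 2.8 nmi): east 2.8 sin 318° = -1.87, north 2.8 cos 318° = 2.08
Current position: (14.46, 13.10). Target: (21.8, -22.2). Remaining: Δeast = 7.34, Δnorth = -35.30.
Bearing = atan2(7.34, -35.30) mod 360° = 168.25°; distance = √((7.34)² + (-35.30)²) = 36.052 nmi.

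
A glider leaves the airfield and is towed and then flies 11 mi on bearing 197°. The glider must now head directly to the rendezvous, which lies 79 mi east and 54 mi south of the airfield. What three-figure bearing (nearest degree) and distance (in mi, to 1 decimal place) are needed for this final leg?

Leg 1 (197°, 11 mi): east 11 sin 197° = -3.22, north 11 cos 197° = -10.52
Current position: (-3.22, -10.52). Target: (79, -54). Remaining: Δeast = 82.22, Δnorth = -43.48.
Bearing = atan2(82.22, -43.48) mod 360° = 117.87°; distance = √((82.22)² + (-43.48)²) = 93.006 mi.

118°, 93.0 mi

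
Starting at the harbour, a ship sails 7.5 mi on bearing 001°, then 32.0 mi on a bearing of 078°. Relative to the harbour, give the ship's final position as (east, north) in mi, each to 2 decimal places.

Leg 1 (001°, 7.5 mi): east 7.5 sin 1° = 0.13, north 7.5 cos 1° = 7.50
Leg 2 (078°, 32.0 mi): east 32.0 sin 78° = 31.30, north 32.0 cos 78° = 6.65
Summing: 31.43 mi east, 14.15 mi north → (31.43, 14.15).

(31.43, 14.15)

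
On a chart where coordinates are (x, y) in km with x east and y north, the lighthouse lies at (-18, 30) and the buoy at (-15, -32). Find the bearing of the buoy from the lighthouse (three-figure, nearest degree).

Δeast = -15 − -18 = 3.00; Δnorth = -32 − 30 = -62.00.
Bearing = atan2(Δeast, Δnorth) mod 360° = 177.23° ≈ 177°.

177°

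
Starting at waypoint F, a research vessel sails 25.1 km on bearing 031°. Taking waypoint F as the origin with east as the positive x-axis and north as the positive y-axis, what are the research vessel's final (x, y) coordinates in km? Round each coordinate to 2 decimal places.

Leg 1 (031°, 25.1 km): east 25.1 sin 31° = 12.93, north 25.1 cos 31° = 21.51
Summing: 12.93 km east, 21.51 km north → (12.93, 21.51).

(12.93, 21.51)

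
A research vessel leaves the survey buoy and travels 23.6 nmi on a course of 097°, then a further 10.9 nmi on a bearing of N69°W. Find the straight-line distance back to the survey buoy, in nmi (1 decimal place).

13.3 nmi

Leg 1 (097°, 23.6 nmi): east 23.6 sin 97° = 23.42, north 23.6 cos 97° = -2.88
Leg 2 (N69°W, 10.9 nmi): east 10.9 sin 291° = -10.18, north 10.9 cos 291° = 3.91
Net: 13.25 east, 1.03 north. Distance = √((13.25)² + (1.03)²) = 13.288 nmi.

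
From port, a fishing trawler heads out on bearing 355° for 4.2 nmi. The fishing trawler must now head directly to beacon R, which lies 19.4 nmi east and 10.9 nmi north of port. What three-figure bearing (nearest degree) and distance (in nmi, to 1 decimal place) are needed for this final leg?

071°, 20.9 nmi

Leg 1 (355°, 4.2 nmi): east 4.2 sin 355° = -0.37, north 4.2 cos 355° = 4.18
Current position: (-0.37, 4.18). Target: (19.4, 10.9). Remaining: Δeast = 19.77, Δnorth = 6.72.
Bearing = atan2(19.77, 6.72) mod 360° = 71.23°; distance = √((19.77)² + (6.72)²) = 20.876 nmi.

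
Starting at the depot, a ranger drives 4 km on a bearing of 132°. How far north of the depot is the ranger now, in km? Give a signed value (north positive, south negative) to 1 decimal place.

-2.7 km

Leg 1 (132°, 4 km): east 4 sin 132° = 2.97, north 4 cos 132° = -2.68
Net north component: -2.68 km.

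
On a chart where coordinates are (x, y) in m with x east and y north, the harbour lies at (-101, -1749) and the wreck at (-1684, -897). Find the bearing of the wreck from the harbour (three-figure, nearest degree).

Δeast = -1684 − -101 = -1583.00; Δnorth = -897 − -1749 = 852.00.
Bearing = atan2(Δeast, Δnorth) mod 360° = 298.29° ≈ 298°.

298°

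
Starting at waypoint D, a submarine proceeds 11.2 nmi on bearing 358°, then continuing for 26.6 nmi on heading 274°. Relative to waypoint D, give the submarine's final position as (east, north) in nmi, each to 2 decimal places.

Leg 1 (358°, 11.2 nmi): east 11.2 sin 358° = -0.39, north 11.2 cos 358° = 11.19
Leg 2 (274°, 26.6 nmi): east 26.6 sin 274° = -26.54, north 26.6 cos 274° = 1.86
Summing: -26.93 nmi east, 13.05 nmi north → (-26.93, 13.05).

(-26.93, 13.05)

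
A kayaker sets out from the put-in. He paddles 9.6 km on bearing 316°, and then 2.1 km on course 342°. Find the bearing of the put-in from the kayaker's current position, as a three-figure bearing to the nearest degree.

Leg 1 (316°, 9.6 km): east 9.6 sin 316° = -6.67, north 9.6 cos 316° = 6.91
Leg 2 (342°, 2.1 km): east 2.1 sin 342° = -0.65, north 2.1 cos 342° = 2.00
Net displacement: -7.32 east, 8.90 north. Direction back to start is (7.32, -8.90): bearing = atan2(7.32, -8.90) mod 360° = 140.58° ≈ 141°.

141°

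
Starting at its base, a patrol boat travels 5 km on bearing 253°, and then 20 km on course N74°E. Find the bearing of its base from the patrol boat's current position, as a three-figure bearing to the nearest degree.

254°

Leg 1 (253°, 5 km): east 5 sin 253° = -4.78, north 5 cos 253° = -1.46
Leg 2 (N74°E, 20 km): east 20 sin 74° = 19.23, north 20 cos 74° = 5.51
Net displacement: 14.44 east, 4.05 north. Direction back to start is (-14.44, -4.05): bearing = atan2(-14.44, -4.05) mod 360° = 254.33° ≈ 254°.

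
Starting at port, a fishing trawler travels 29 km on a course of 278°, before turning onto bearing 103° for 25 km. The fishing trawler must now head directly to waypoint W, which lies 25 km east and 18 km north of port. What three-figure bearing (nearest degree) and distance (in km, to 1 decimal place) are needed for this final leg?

Leg 1 (278°, 29 km): east 29 sin 278° = -28.72, north 29 cos 278° = 4.04
Leg 2 (103°, 25 km): east 25 sin 103° = 24.36, north 25 cos 103° = -5.62
Current position: (-4.36, -1.59). Target: (25, 18). Remaining: Δeast = 29.36, Δnorth = 19.59.
Bearing = atan2(29.36, 19.59) mod 360° = 56.29°; distance = √((29.36)² + (19.59)²) = 35.293 km.

056°, 35.3 km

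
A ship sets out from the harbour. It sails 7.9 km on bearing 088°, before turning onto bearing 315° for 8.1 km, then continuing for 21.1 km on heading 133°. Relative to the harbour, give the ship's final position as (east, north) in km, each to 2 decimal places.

(17.60, -8.39)

Leg 1 (088°, 7.9 km): east 7.9 sin 88° = 7.90, north 7.9 cos 88° = 0.28
Leg 2 (315°, 8.1 km): east 8.1 sin 315° = -5.73, north 8.1 cos 315° = 5.73
Leg 3 (133°, 21.1 km): east 21.1 sin 133° = 15.43, north 21.1 cos 133° = -14.39
Summing: 17.60 km east, -8.39 km north → (17.60, -8.39).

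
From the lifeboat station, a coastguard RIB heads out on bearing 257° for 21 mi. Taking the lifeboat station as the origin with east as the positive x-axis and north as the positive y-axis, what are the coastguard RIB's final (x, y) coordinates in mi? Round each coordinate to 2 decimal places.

(-20.46, -4.72)

Leg 1 (257°, 21 mi): east 21 sin 257° = -20.46, north 21 cos 257° = -4.72
Summing: -20.46 mi east, -4.72 mi north → (-20.46, -4.72).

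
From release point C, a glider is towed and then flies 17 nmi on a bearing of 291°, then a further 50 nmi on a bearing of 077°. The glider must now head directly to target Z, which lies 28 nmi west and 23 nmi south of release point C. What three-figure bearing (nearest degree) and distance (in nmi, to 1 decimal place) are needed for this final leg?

236°, 73.0 nmi

Leg 1 (291°, 17 nmi): east 17 sin 291° = -15.87, north 17 cos 291° = 6.09
Leg 2 (077°, 50 nmi): east 50 sin 77° = 48.72, north 50 cos 77° = 11.25
Current position: (32.85, 17.34). Target: (-28, -23). Remaining: Δeast = -60.85, Δnorth = -40.34.
Bearing = atan2(-60.85, -40.34) mod 360° = 236.46°; distance = √((-60.85)² + (-40.34)²) = 73.005 nmi.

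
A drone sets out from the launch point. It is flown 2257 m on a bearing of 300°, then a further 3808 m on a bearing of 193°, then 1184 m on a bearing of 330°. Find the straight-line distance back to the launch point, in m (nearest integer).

Leg 1 (300°, 2257 m): east 2257 sin 300° = -1954.62, north 2257 cos 300° = 1128.50
Leg 2 (193°, 3808 m): east 3808 sin 193° = -856.61, north 3808 cos 193° = -3710.40
Leg 3 (330°, 1184 m): east 1184 sin 330° = -592.00, north 1184 cos 330° = 1025.37
Net: -3403.23 east, -1556.53 north. Distance = √((-3403.23)² + (-1556.53)²) = 3742.295 m.

3742 m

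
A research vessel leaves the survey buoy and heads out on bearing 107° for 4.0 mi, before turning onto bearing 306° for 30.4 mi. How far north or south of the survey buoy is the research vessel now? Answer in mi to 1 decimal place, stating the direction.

16.7 mi north

Leg 1 (107°, 4.0 mi): east 4.0 sin 107° = 3.83, north 4.0 cos 107° = -1.17
Leg 2 (306°, 30.4 mi): east 30.4 sin 306° = -24.59, north 30.4 cos 306° = 17.87
Net north component: 16.70 mi.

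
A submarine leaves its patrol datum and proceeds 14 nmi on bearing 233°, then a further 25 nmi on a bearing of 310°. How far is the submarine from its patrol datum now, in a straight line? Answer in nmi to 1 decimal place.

Leg 1 (233°, 14 nmi): east 14 sin 233° = -11.18, north 14 cos 233° = -8.43
Leg 2 (310°, 25 nmi): east 25 sin 310° = -19.15, north 25 cos 310° = 16.07
Net: -30.33 east, 7.64 north. Distance = √((-30.33)² + (7.64)²) = 31.280 nmi.

31.3 nmi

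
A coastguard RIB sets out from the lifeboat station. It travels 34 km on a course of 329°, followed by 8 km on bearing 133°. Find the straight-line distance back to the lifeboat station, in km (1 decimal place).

Leg 1 (329°, 34 km): east 34 sin 329° = -17.51, north 34 cos 329° = 29.14
Leg 2 (133°, 8 km): east 8 sin 133° = 5.85, north 8 cos 133° = -5.46
Net: -11.66 east, 23.69 north. Distance = √((-11.66)² + (23.69)²) = 26.402 km.

26.4 km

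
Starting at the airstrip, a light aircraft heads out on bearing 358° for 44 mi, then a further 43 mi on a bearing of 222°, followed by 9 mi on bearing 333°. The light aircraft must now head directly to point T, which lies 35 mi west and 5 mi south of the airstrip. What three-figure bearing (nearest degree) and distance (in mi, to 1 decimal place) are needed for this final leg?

Leg 1 (358°, 44 mi): east 44 sin 358° = -1.54, north 44 cos 358° = 43.97
Leg 2 (222°, 43 mi): east 43 sin 222° = -28.77, north 43 cos 222° = -31.96
Leg 3 (333°, 9 mi): east 9 sin 333° = -4.09, north 9 cos 333° = 8.02
Current position: (-34.39, 20.04). Target: (-35, -5). Remaining: Δeast = -0.61, Δnorth = -25.04.
Bearing = atan2(-0.61, -25.04) mod 360° = 181.39°; distance = √((-0.61)² + (-25.04)²) = 25.044 mi.

181°, 25.0 mi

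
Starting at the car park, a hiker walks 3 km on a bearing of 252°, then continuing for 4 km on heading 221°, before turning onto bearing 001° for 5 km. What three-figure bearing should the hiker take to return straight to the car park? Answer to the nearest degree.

Leg 1 (252°, 3 km): east 3 sin 252° = -2.85, north 3 cos 252° = -0.93
Leg 2 (221°, 4 km): east 4 sin 221° = -2.62, north 4 cos 221° = -3.02
Leg 3 (001°, 5 km): east 5 sin 1° = 0.09, north 5 cos 1° = 5.00
Net displacement: -5.39 east, 1.05 north. Direction back to start is (5.39, -1.05): bearing = atan2(5.39, -1.05) mod 360° = 101.06° ≈ 101°.

101°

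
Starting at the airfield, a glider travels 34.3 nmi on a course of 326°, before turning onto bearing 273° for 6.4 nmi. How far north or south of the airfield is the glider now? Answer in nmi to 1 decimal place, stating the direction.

28.8 nmi north

Leg 1 (326°, 34.3 nmi): east 34.3 sin 326° = -19.18, north 34.3 cos 326° = 28.44
Leg 2 (273°, 6.4 nmi): east 6.4 sin 273° = -6.39, north 6.4 cos 273° = 0.33
Net north component: 28.77 nmi.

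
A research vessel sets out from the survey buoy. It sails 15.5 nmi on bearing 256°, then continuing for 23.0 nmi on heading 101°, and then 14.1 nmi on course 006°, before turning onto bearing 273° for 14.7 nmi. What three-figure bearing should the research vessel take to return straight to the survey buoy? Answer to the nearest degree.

140°

Leg 1 (256°, 15.5 nmi): east 15.5 sin 256° = -15.04, north 15.5 cos 256° = -3.75
Leg 2 (101°, 23.0 nmi): east 23.0 sin 101° = 22.58, north 23.0 cos 101° = -4.39
Leg 3 (006°, 14.1 nmi): east 14.1 sin 6° = 1.47, north 14.1 cos 6° = 14.02
Leg 4 (273°, 14.7 nmi): east 14.7 sin 273° = -14.68, north 14.7 cos 273° = 0.77
Net displacement: -5.67 east, 6.65 north. Direction back to start is (5.67, -6.65): bearing = atan2(5.67, -6.65) mod 360° = 139.57° ≈ 140°.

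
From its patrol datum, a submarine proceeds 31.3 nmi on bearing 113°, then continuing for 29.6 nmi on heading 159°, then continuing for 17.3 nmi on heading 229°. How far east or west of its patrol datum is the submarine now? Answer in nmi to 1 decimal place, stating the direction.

26.4 nmi east

Leg 1 (113°, 31.3 nmi): east 31.3 sin 113° = 28.81, north 31.3 cos 113° = -12.23
Leg 2 (159°, 29.6 nmi): east 29.6 sin 159° = 10.61, north 29.6 cos 159° = -27.63
Leg 3 (229°, 17.3 nmi): east 17.3 sin 229° = -13.06, north 17.3 cos 229° = -11.35
Net east component: 26.36 nmi.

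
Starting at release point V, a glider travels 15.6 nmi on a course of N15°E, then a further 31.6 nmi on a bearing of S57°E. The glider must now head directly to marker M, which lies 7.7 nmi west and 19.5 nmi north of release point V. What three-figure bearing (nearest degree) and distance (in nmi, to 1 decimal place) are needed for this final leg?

Leg 1 (N15°E, 15.6 nmi): east 15.6 sin 15° = 4.04, north 15.6 cos 15° = 15.07
Leg 2 (S57°E, 31.6 nmi): east 31.6 sin 123° = 26.50, north 31.6 cos 123° = -17.21
Current position: (30.54, -2.14). Target: (-7.7, 19.5). Remaining: Δeast = -38.24, Δnorth = 21.64.
Bearing = atan2(-38.24, 21.64) mod 360° = 299.51°; distance = √((-38.24)² + (21.64)²) = 43.939 nmi.

300°, 43.9 nmi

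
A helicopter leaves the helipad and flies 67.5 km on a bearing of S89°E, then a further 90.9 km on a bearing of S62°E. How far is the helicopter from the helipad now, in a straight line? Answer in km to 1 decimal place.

Leg 1 (S89°E, 67.5 km): east 67.5 sin 91° = 67.49, north 67.5 cos 91° = -1.18
Leg 2 (S62°E, 90.9 km): east 90.9 sin 118° = 80.26, north 90.9 cos 118° = -42.67
Net: 147.75 east, -43.85 north. Distance = √((147.75)² + (-43.85)²) = 154.120 km.

154.1 km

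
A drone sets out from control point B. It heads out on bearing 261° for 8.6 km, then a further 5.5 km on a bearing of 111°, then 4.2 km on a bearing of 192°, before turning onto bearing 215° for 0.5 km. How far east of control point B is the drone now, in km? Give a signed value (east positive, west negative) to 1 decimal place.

Leg 1 (261°, 8.6 km): east 8.6 sin 261° = -8.49, north 8.6 cos 261° = -1.35
Leg 2 (111°, 5.5 km): east 5.5 sin 111° = 5.13, north 5.5 cos 111° = -1.97
Leg 3 (192°, 4.2 km): east 4.2 sin 192° = -0.87, north 4.2 cos 192° = -4.11
Leg 4 (215°, 0.5 km): east 0.5 sin 215° = -0.29, north 0.5 cos 215° = -0.41
Net east component: -4.52 km.

-4.5 km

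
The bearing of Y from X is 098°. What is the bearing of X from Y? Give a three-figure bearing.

278°

Back-bearing = 098° + 180° = 278°.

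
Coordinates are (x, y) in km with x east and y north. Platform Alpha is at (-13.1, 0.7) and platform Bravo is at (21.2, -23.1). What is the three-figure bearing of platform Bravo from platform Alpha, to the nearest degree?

Δeast = 21.2 − -13.1 = 34.30; Δnorth = -23.1 − 0.7 = -23.80.
Bearing = atan2(Δeast, Δnorth) mod 360° = 124.76° ≈ 125°.

125°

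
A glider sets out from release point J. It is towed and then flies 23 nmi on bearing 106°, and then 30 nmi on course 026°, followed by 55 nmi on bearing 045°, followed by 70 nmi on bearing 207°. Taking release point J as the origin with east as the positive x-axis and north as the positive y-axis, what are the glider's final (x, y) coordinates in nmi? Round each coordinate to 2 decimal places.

(42.37, -2.86)

Leg 1 (106°, 23 nmi): east 23 sin 106° = 22.11, north 23 cos 106° = -6.34
Leg 2 (026°, 30 nmi): east 30 sin 26° = 13.15, north 30 cos 26° = 26.96
Leg 3 (045°, 55 nmi): east 55 sin 45° = 38.89, north 55 cos 45° = 38.89
Leg 4 (207°, 70 nmi): east 70 sin 207° = -31.78, north 70 cos 207° = -62.37
Summing: 42.37 nmi east, -2.86 nmi north → (42.37, -2.86).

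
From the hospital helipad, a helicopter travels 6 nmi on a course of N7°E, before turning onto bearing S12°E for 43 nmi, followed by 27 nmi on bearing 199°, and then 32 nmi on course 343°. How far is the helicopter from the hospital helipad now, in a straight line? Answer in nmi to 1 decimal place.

32.2 nmi

Leg 1 (N7°E, 6 nmi): east 6 sin 7° = 0.73, north 6 cos 7° = 5.96
Leg 2 (S12°E, 43 nmi): east 43 sin 168° = 8.94, north 43 cos 168° = -42.06
Leg 3 (199°, 27 nmi): east 27 sin 199° = -8.79, north 27 cos 199° = -25.53
Leg 4 (343°, 32 nmi): east 32 sin 343° = -9.36, north 32 cos 343° = 30.60
Net: -8.47 east, -31.03 north. Distance = √((-8.47)² + (-31.03)²) = 32.169 nmi.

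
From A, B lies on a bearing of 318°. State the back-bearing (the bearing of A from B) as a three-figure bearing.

Back-bearing = 318° − 180° = 138°.

138°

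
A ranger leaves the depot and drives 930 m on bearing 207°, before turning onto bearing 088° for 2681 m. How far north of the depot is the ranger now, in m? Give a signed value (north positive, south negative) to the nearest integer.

Leg 1 (207°, 930 m): east 930 sin 207° = -422.21, north 930 cos 207° = -828.64
Leg 2 (088°, 2681 m): east 2681 sin 88° = 2679.37, north 2681 cos 88° = 93.57
Net north component: -735.07 m.

-735 m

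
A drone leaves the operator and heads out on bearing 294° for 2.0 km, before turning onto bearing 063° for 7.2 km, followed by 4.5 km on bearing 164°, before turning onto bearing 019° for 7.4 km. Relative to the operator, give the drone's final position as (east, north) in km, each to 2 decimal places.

Leg 1 (294°, 2.0 km): east 2.0 sin 294° = -1.83, north 2.0 cos 294° = 0.81
Leg 2 (063°, 7.2 km): east 7.2 sin 63° = 6.42, north 7.2 cos 63° = 3.27
Leg 3 (164°, 4.5 km): east 4.5 sin 164° = 1.24, north 4.5 cos 164° = -4.33
Leg 4 (019°, 7.4 km): east 7.4 sin 19° = 2.41, north 7.4 cos 19° = 7.00
Summing: 8.24 km east, 6.75 km north → (8.24, 6.75).

(8.24, 6.75)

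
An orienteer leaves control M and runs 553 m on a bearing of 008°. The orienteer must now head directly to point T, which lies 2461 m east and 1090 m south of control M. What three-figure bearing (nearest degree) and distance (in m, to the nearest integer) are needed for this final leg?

Leg 1 (008°, 553 m): east 553 sin 8° = 76.96, north 553 cos 8° = 547.62
Current position: (76.96, 547.62). Target: (2461, -1090). Remaining: Δeast = 2384.04, Δnorth = -1637.62.
Bearing = atan2(2384.04, -1637.62) mod 360° = 124.49°; distance = √((2384.04)² + (-1637.62)²) = 2892.305 m.

124°, 2892 m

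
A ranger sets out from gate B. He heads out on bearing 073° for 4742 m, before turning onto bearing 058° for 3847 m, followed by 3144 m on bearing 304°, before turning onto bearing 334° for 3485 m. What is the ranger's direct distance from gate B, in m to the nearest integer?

9086 m

Leg 1 (073°, 4742 m): east 4742 sin 73° = 4534.80, north 4742 cos 73° = 1386.43
Leg 2 (058°, 3847 m): east 3847 sin 58° = 3262.44, north 3847 cos 58° = 2038.60
Leg 3 (304°, 3144 m): east 3144 sin 304° = -2606.49, north 3144 cos 304° = 1758.10
Leg 4 (334°, 3485 m): east 3485 sin 334° = -1527.72, north 3485 cos 334° = 3132.30
Net: 3663.02 east, 8315.43 north. Distance = √((3663.02)² + (8315.43)²) = 9086.475 m.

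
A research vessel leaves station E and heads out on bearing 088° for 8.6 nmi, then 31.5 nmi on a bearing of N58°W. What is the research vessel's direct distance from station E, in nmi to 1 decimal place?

24.8 nmi

Leg 1 (088°, 8.6 nmi): east 8.6 sin 88° = 8.59, north 8.6 cos 88° = 0.30
Leg 2 (N58°W, 31.5 nmi): east 31.5 sin 302° = -26.71, north 31.5 cos 302° = 16.69
Net: -18.12 east, 16.99 north. Distance = √((-18.12)² + (16.99)²) = 24.840 nmi.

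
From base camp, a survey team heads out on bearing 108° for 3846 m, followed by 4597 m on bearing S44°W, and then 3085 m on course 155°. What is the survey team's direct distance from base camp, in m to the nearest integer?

Leg 1 (108°, 3846 m): east 3846 sin 108° = 3657.76, north 3846 cos 108° = -1188.48
Leg 2 (S44°W, 4597 m): east 4597 sin 224° = -3193.34, north 4597 cos 224° = -3306.81
Leg 3 (155°, 3085 m): east 3085 sin 155° = 1303.78, north 3085 cos 155° = -2795.96
Net: 1768.20 east, -7291.24 north. Distance = √((1768.20)² + (-7291.24)²) = 7502.583 m.

7503 m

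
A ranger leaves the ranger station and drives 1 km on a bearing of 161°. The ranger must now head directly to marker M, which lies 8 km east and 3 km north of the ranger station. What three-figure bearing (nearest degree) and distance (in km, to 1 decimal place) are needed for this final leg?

Leg 1 (161°, 1 km): east 1 sin 161° = 0.33, north 1 cos 161° = -0.95
Current position: (0.33, -0.95). Target: (8, 3). Remaining: Δeast = 7.67, Δnorth = 3.95.
Bearing = atan2(7.67, 3.95) mod 360° = 62.79°; distance = √((7.67)² + (3.95)²) = 8.629 km.

063°, 8.6 km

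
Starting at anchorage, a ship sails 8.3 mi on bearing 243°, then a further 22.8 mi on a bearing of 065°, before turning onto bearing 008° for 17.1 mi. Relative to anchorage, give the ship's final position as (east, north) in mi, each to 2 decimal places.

(15.65, 22.80)

Leg 1 (243°, 8.3 mi): east 8.3 sin 243° = -7.40, north 8.3 cos 243° = -3.77
Leg 2 (065°, 22.8 mi): east 22.8 sin 65° = 20.66, north 22.8 cos 65° = 9.64
Leg 3 (008°, 17.1 mi): east 17.1 sin 8° = 2.38, north 17.1 cos 8° = 16.93
Summing: 15.65 mi east, 22.80 mi north → (15.65, 22.80).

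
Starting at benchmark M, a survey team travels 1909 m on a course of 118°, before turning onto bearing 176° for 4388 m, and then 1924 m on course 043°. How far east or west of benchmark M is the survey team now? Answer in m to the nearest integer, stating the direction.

3304 m east

Leg 1 (118°, 1909 m): east 1909 sin 118° = 1685.55, north 1909 cos 118° = -896.22
Leg 2 (176°, 4388 m): east 4388 sin 176° = 306.09, north 4388 cos 176° = -4377.31
Leg 3 (043°, 1924 m): east 1924 sin 43° = 1312.16, north 1924 cos 43° = 1407.12
Net east component: 3303.80 m.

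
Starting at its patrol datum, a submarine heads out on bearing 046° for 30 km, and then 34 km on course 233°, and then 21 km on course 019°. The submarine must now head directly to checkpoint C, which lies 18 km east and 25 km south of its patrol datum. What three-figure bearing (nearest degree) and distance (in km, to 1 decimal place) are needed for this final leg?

160°, 48.2 km

Leg 1 (046°, 30 km): east 30 sin 46° = 21.58, north 30 cos 46° = 20.84
Leg 2 (233°, 34 km): east 34 sin 233° = -27.15, north 34 cos 233° = -20.46
Leg 3 (019°, 21 km): east 21 sin 19° = 6.84, north 21 cos 19° = 19.86
Current position: (1.26, 20.23). Target: (18, -25). Remaining: Δeast = 16.74, Δnorth = -45.23.
Bearing = atan2(16.74, -45.23) mod 360° = 159.70°; distance = √((16.74)² + (-45.23)²) = 48.231 km.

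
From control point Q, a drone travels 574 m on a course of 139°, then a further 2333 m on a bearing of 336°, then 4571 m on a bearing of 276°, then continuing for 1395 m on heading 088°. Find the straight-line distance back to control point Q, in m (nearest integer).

4338 m

Leg 1 (139°, 574 m): east 574 sin 139° = 376.58, north 574 cos 139° = -433.20
Leg 2 (336°, 2333 m): east 2333 sin 336° = -948.92, north 2333 cos 336° = 2131.30
Leg 3 (276°, 4571 m): east 4571 sin 276° = -4545.96, north 4571 cos 276° = 477.80
Leg 4 (088°, 1395 m): east 1395 sin 88° = 1394.15, north 1395 cos 88° = 48.68
Net: -3724.15 east, 2224.58 north. Distance = √((-3724.15)² + (2224.58)²) = 4337.977 m.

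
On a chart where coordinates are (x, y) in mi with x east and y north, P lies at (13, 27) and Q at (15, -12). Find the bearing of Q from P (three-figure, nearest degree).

Δeast = 15 − 13 = 2.00; Δnorth = -12 − 27 = -39.00.
Bearing = atan2(Δeast, Δnorth) mod 360° = 177.06° ≈ 177°.

177°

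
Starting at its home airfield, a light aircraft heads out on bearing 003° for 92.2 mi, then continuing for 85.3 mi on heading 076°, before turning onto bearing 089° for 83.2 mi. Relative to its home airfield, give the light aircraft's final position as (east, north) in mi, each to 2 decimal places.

(170.78, 114.16)

Leg 1 (003°, 92.2 mi): east 92.2 sin 3° = 4.83, north 92.2 cos 3° = 92.07
Leg 2 (076°, 85.3 mi): east 85.3 sin 76° = 82.77, north 85.3 cos 76° = 20.64
Leg 3 (089°, 83.2 mi): east 83.2 sin 89° = 83.19, north 83.2 cos 89° = 1.45
Summing: 170.78 mi east, 114.16 mi north → (170.78, 114.16).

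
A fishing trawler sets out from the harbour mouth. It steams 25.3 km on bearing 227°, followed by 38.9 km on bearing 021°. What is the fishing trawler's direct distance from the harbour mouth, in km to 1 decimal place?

19.6 km

Leg 1 (227°, 25.3 km): east 25.3 sin 227° = -18.50, north 25.3 cos 227° = -17.25
Leg 2 (021°, 38.9 km): east 38.9 sin 21° = 13.94, north 38.9 cos 21° = 36.32
Net: -4.56 east, 19.06 north. Distance = √((-4.56)² + (19.06)²) = 19.600 km.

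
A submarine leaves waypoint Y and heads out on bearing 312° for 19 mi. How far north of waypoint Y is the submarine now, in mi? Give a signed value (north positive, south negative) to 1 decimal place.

Leg 1 (312°, 19 mi): east 19 sin 312° = -14.12, north 19 cos 312° = 12.71
Net north component: 12.71 mi.

12.7 mi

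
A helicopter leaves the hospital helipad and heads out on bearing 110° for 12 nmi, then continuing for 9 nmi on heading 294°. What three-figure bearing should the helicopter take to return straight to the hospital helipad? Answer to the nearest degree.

278°

Leg 1 (110°, 12 nmi): east 12 sin 110° = 11.28, north 12 cos 110° = -4.10
Leg 2 (294°, 9 nmi): east 9 sin 294° = -8.22, north 9 cos 294° = 3.66
Net displacement: 3.05 east, -0.44 north. Direction back to start is (-3.05, 0.44): bearing = atan2(-3.05, 0.44) mod 360° = 278.26° ≈ 278°.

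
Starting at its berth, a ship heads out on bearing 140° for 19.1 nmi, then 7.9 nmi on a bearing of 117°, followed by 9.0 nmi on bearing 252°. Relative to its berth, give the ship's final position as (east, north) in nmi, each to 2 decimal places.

(10.76, -21.00)

Leg 1 (140°, 19.1 nmi): east 19.1 sin 140° = 12.28, north 19.1 cos 140° = -14.63
Leg 2 (117°, 7.9 nmi): east 7.9 sin 117° = 7.04, north 7.9 cos 117° = -3.59
Leg 3 (252°, 9.0 nmi): east 9.0 sin 252° = -8.56, north 9.0 cos 252° = -2.78
Summing: 10.76 nmi east, -21.00 nmi north → (10.76, -21.00).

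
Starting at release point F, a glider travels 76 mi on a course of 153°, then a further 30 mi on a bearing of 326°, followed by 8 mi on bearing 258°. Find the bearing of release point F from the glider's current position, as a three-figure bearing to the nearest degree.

347°

Leg 1 (153°, 76 mi): east 76 sin 153° = 34.50, north 76 cos 153° = -67.72
Leg 2 (326°, 30 mi): east 30 sin 326° = -16.78, north 30 cos 326° = 24.87
Leg 3 (258°, 8 mi): east 8 sin 258° = -7.83, north 8 cos 258° = -1.66
Net displacement: 9.90 east, -44.51 north. Direction back to start is (-9.90, 44.51): bearing = atan2(-9.90, 44.51) mod 360° = 347.46° ≈ 347°.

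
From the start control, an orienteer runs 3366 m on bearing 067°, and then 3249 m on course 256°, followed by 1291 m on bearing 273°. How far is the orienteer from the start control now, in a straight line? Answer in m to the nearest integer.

Leg 1 (067°, 3366 m): east 3366 sin 67° = 3098.42, north 3366 cos 67° = 1315.20
Leg 2 (256°, 3249 m): east 3249 sin 256° = -3152.49, north 3249 cos 256° = -786.00
Leg 3 (273°, 1291 m): east 1291 sin 273° = -1289.23, north 1291 cos 273° = 67.57
Net: -1343.30 east, 596.76 north. Distance = √((-1343.30)² + (596.76)²) = 1469.893 m.

1470 m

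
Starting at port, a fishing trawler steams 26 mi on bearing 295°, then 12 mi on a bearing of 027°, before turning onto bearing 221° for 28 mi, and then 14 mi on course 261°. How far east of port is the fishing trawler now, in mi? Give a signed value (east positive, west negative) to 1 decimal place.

-50.3 mi

Leg 1 (295°, 26 mi): east 26 sin 295° = -23.56, north 26 cos 295° = 10.99
Leg 2 (027°, 12 mi): east 12 sin 27° = 5.45, north 12 cos 27° = 10.69
Leg 3 (221°, 28 mi): east 28 sin 221° = -18.37, north 28 cos 221° = -21.13
Leg 4 (261°, 14 mi): east 14 sin 261° = -13.83, north 14 cos 261° = -2.19
Net east component: -50.31 mi.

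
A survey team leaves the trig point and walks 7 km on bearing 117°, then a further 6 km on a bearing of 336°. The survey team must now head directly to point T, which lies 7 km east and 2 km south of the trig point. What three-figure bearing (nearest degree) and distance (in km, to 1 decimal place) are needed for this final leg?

Leg 1 (117°, 7 km): east 7 sin 117° = 6.24, north 7 cos 117° = -3.18
Leg 2 (336°, 6 km): east 6 sin 336° = -2.44, north 6 cos 336° = 5.48
Current position: (3.80, 2.30). Target: (7, -2). Remaining: Δeast = 3.20, Δnorth = -4.30.
Bearing = atan2(3.20, -4.30) mod 360° = 143.34°; distance = √((3.20)² + (-4.30)²) = 5.365 km.

143°, 5.4 km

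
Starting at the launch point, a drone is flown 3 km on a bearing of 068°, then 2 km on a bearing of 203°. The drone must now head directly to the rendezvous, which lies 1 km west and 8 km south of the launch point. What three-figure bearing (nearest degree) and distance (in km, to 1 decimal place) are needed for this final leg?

202°, 7.9 km

Leg 1 (068°, 3 km): east 3 sin 68° = 2.78, north 3 cos 68° = 1.12
Leg 2 (203°, 2 km): east 2 sin 203° = -0.78, north 2 cos 203° = -1.84
Current position: (2.00, -0.72). Target: (-1, -8). Remaining: Δeast = -3.00, Δnorth = -7.28.
Bearing = atan2(-3.00, -7.28) mod 360° = 202.39°; distance = √((-3.00)² + (-7.28)²) = 7.877 km.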